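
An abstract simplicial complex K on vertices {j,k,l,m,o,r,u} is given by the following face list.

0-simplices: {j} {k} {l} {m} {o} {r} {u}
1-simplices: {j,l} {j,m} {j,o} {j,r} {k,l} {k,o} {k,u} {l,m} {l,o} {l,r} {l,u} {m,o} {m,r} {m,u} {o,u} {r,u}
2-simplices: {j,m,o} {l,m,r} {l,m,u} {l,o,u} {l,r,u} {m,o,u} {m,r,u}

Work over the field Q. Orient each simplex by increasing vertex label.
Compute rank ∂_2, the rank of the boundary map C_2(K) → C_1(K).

rank∂_2=6

n_0=7 n_1=16 n_2=7  [Q]
∂1: piv[jl,jm,jo,jr,kl,ku] rk=6  ker:ko,lm,lo,lr,lu,mo,mr,mu,ou,ru
∂2: piv[jmo,lmr,lmu,lou,lru,mou] rk=6  ker:mru
rk∂_2=6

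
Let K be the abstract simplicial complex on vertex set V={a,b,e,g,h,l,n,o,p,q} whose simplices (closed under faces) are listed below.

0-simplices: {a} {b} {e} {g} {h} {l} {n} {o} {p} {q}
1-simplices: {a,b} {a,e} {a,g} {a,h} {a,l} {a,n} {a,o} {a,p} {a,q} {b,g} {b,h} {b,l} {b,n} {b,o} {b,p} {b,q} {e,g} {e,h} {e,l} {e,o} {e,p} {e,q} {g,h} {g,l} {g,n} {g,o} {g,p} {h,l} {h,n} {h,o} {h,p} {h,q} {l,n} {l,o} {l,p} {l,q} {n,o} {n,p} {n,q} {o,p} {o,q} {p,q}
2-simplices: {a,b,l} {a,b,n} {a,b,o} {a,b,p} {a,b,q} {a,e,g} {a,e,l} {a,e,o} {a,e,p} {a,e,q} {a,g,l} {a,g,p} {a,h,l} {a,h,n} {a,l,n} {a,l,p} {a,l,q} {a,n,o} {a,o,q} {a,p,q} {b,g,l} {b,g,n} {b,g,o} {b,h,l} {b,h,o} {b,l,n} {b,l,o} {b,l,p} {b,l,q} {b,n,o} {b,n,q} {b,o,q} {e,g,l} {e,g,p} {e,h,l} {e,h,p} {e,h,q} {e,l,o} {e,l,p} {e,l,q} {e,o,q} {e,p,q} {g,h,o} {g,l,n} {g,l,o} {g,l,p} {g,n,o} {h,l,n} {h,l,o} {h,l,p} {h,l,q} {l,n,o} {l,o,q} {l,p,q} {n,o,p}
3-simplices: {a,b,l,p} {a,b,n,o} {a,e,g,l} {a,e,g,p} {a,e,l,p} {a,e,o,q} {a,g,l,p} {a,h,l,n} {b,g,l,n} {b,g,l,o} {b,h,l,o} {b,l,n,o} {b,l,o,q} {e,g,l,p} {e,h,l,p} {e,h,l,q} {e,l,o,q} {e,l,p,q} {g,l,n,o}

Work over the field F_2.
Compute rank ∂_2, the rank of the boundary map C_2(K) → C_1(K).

rank∂_2=32

n_0=10 n_1=42 n_2=55 n_3=19  [Z2]
∂1: piv[ab,ae,ag,ah,al,an,ao,ap,aq] rk=9  ker:bg,bh,bl,bn,bo,bp,bq,eg,eh,el,eo,ep,eq,gh,gl,gn,go,gp,hl,hn,ho,hp,hq,ln,lo,lp,lq,no,np,nq,op,oq,pq
∂2: piv[abl,abn,abo,abp,abq,aeg,ael,aeo,aep,aeq,agl,agp,ahl,ahn,aln,alp,alq,ano,aoq,apq,bgl,bgn,bgo,bhl,bho,blo,bnq,ehl,ehp,ehq,gho,nop] rk=32  ker:bln,blp,blq,bno,boq,egl,egp,elo,elp,elq,eoq,epq,gln,glo,glp,gno,hln,hlo,hlp,hlq,lno,loq,lpq
∂3: piv[ablp,abno,aegl,aegp,aelp,aeoq,aglp,ahln,bgln,bglo,bhlo,blno,bloq,ehlp,ehlq,eloq,elpq,glno] rk=18  ker:eglp
rk∂_2=32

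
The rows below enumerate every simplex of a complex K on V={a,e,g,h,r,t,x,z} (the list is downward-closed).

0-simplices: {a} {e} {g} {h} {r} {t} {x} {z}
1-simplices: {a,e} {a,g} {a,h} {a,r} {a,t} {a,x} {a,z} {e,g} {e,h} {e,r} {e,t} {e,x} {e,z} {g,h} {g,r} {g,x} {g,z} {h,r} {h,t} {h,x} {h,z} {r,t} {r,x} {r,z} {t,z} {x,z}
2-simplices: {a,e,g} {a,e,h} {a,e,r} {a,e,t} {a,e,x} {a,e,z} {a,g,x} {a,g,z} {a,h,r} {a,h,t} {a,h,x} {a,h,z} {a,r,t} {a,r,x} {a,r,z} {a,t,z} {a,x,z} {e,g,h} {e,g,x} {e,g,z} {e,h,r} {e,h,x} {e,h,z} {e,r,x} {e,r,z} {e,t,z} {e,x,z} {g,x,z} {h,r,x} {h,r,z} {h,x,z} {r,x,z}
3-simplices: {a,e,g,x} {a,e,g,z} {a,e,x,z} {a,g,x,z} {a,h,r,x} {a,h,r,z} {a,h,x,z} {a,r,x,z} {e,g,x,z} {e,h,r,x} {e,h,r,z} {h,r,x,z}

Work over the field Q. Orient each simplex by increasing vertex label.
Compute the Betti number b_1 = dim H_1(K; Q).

n_0=8 n_1=26 n_2=32 n_3=12  [Q]
∂1: piv[ae,ag,ah,ar,at,ax,az] rk=7  ker:eg,eh,er,et,ex,ez,gh,gr,gx,gz,hr,ht,hx,hz,rt,rx,rz,tz,xz
∂2: piv[aeg,aeh,aer,aet,aex,aez,agx,agz,ahr,aht,ahx,ahz,art,arx,arz,atz,axz,egh] rk=18  ker:egx,egz,ehr,ehx,ehz,erx,erz,etz,exz,gxz,hrx,hrz,hxz,rxz
∂3: piv[aegx,aegz,aexz,agxz,ahrx,ahrz,ahxz,arxz,ehrx,ehrz] rk=10  ker:egxz,hrxz
b_1=(26−7)−18=1

b_1=1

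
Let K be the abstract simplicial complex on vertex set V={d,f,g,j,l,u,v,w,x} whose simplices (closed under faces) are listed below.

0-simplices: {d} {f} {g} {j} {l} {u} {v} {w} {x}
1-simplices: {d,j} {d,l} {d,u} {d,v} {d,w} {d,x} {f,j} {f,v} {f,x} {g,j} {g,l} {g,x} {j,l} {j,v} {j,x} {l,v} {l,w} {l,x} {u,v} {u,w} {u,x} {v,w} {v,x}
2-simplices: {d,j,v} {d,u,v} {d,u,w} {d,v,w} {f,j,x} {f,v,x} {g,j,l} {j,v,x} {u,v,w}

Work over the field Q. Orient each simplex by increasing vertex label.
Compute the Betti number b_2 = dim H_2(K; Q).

b_2=1

n_0=9 n_1=23 n_2=9  [Q]
∂1: piv[dj,dl,du,dv,dw,dx,fj,gj] rk=8  ker:fv,fx,gl,gx,jl,jv,jx,lv,lw,lx,uv,uw,ux,vw,vx
∂2: piv[djv,duv,duw,dvw,fjx,fvx,gjl,jvx] rk=8  ker:uvw
b_2=(9−8)−0=1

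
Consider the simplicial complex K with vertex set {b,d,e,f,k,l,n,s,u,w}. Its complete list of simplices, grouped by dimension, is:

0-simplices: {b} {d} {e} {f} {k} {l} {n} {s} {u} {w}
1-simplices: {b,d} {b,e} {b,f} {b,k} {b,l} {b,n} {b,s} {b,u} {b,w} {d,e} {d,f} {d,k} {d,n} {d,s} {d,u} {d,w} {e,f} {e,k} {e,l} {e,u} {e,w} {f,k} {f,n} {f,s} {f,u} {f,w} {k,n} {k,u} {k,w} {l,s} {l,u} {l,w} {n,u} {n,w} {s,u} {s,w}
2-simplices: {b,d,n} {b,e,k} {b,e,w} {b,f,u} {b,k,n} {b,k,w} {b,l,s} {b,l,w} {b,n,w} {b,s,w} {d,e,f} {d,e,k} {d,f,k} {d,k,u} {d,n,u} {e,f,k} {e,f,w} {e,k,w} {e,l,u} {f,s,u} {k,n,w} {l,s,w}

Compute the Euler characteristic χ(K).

χ(K)=-4

n_0=10 n_1=36 n_2=22
χ=+10−36+22=-4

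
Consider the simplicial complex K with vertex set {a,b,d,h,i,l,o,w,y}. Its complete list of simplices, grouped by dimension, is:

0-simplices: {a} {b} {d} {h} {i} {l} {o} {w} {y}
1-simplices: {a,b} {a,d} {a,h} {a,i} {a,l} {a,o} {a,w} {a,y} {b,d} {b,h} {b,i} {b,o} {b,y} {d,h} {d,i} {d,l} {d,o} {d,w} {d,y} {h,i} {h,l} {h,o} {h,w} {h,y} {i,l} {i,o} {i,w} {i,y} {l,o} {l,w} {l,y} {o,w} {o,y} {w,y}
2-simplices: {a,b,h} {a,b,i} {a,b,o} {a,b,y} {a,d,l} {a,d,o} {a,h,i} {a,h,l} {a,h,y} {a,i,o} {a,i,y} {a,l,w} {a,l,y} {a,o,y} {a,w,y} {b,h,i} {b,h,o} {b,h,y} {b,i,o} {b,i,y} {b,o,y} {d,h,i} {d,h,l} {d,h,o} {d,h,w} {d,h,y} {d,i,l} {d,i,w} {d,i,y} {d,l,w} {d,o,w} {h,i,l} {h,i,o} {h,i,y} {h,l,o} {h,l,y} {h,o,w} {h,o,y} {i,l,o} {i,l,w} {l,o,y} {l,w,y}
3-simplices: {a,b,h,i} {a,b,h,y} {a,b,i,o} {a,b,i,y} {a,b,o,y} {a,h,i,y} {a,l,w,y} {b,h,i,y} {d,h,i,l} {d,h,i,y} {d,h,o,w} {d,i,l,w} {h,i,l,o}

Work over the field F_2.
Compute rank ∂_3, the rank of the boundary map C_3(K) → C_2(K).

rank∂_3=12

n_0=9 n_1=34 n_2=42 n_3=13  [Z2]
∂1: piv[ab,ad,ah,ai,al,ao,aw,ay] rk=8  ker:bd,bh,bi,bo,by,dh,di,dl,do,dw,dy,hi,hl,ho,hw,hy,il,io,iw,iy,lo,lw,ly,ow,oy,wy
∂2: piv[abh,abi,abo,aby,adl,ado,ahi,ahl,ahy,aio,aiy,alw,aly,aoy,awy,bho,dhi,dhl,dhw,dhy,dil,diw,dlw,dow,hlo] rk=25  ker:bhi,bhy,bio,biy,boy,dho,diy,hil,hio,hiy,hly,how,hoy,ilo,ilw,loy,lwy
∂3: piv[abhi,abhy,abio,abiy,aboy,ahiy,alwy,dhil,dhiy,dhow,dilw,hilo] rk=12  ker:bhiy
rk∂_3=12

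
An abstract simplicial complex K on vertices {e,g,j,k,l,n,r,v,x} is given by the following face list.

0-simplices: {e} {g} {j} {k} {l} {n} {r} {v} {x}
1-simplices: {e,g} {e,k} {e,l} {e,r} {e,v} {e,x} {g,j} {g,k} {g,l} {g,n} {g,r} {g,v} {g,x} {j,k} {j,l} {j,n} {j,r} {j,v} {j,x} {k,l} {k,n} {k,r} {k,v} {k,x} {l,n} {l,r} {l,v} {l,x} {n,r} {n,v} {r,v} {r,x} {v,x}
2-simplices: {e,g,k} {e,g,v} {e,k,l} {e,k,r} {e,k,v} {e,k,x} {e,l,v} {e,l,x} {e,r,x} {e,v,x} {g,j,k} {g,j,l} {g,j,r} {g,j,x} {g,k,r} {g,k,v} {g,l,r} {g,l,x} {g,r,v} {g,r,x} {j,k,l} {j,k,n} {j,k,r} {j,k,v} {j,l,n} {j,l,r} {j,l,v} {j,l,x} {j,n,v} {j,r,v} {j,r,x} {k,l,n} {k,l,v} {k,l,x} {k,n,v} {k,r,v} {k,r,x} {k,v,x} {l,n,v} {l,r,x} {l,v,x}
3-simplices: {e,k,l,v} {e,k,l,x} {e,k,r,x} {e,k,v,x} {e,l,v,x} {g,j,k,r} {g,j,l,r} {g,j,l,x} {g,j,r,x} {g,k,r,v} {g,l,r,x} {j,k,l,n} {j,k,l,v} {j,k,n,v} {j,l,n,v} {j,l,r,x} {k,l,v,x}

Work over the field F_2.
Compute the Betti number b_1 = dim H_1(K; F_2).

n_0=9 n_1=33 n_2=41 n_3=17  [Z2]
∂1: piv[eg,ek,el,er,ev,ex,gj,gn] rk=8  ker:gk,gl,gr,gv,gx,jk,jl,jn,jr,jv,jx,kl,kn,kr,kv,kx,ln,lr,lv,lx,nr,nv,rv,rx,vx
∂2: piv[egk,egv,ekl,ekr,ekv,ekx,elv,elx,erx,evx,gjk,gjl,gjr,gjx,gkr,glr,glx,grv,grx,jkn,jkv,jln,jnv] rk=23  ker:gkv,jkl,jkr,jlr,jlv,jlx,jrv,jrx,kln,klv,klx,knv,krv,krx,kvx,lnv,lrx,lvx
∂3: piv[eklv,eklx,ekrx,ekvx,elvx,gjkr,gjlr,gjlx,gjrx,gkrv,glrx,jkln,jklv,jknv,jlnv] rk=15  ker:jlrx,klvx
b_1=(33−8)−23=2

b_1=2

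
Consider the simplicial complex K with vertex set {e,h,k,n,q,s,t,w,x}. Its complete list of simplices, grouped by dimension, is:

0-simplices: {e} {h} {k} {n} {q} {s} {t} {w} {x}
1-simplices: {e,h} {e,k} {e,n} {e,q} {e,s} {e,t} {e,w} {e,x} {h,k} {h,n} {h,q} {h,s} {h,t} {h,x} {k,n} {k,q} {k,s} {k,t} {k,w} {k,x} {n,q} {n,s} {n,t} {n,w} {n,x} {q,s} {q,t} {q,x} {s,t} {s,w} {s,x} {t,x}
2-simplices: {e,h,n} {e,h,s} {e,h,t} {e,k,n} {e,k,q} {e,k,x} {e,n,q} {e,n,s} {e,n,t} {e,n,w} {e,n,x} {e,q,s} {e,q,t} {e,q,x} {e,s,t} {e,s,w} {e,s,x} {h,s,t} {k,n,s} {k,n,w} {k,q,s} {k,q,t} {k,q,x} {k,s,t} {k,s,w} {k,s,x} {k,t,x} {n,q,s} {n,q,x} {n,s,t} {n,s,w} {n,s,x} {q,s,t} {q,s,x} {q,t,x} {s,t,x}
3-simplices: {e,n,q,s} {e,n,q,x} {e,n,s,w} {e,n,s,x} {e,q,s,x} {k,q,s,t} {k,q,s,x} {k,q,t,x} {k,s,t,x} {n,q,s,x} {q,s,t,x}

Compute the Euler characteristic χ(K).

n_0=9 n_1=32 n_2=36 n_3=11
χ=+9−32+36−11=2

χ(K)=2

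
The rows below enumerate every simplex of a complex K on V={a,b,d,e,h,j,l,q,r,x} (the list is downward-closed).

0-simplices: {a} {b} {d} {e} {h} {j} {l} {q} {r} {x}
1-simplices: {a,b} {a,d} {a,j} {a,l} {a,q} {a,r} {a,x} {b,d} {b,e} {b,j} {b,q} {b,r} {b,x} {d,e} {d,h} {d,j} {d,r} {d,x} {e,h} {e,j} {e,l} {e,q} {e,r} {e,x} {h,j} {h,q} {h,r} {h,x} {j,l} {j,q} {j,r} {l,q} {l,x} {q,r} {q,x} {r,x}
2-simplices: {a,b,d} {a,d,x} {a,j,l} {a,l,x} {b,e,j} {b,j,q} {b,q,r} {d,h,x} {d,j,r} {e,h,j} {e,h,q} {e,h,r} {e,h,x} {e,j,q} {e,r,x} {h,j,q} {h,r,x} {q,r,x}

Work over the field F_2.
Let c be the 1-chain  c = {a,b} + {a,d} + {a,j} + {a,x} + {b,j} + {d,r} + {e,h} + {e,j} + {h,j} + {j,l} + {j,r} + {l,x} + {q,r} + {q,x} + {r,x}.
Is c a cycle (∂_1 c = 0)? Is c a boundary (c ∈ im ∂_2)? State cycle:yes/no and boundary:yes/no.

cycle:yes boundary:no

n_0=10 n_1=36 n_2=18  [Z2]
∂1: piv[ab,ad,aj,al,aq,ar,ax,be,dh] rk=9  ker:bd,bj,bq,br,bx,de,dj,dr,dx,eh,ej,el,eq,er,ex,hj,hq,hr,hx,jl,jq,jr,lq,lx,qr,qx,rx
∂2: piv[abd,adx,ajl,alx,bej,bjq,bqr,dhx,djr,ehj,ehq,ehr,ehx,ejq,erx,qrx] rk=16  ker:hjq,hrx
∂1c = 0
c vs im∂2: residual ≠ 0 ⇒ not boundary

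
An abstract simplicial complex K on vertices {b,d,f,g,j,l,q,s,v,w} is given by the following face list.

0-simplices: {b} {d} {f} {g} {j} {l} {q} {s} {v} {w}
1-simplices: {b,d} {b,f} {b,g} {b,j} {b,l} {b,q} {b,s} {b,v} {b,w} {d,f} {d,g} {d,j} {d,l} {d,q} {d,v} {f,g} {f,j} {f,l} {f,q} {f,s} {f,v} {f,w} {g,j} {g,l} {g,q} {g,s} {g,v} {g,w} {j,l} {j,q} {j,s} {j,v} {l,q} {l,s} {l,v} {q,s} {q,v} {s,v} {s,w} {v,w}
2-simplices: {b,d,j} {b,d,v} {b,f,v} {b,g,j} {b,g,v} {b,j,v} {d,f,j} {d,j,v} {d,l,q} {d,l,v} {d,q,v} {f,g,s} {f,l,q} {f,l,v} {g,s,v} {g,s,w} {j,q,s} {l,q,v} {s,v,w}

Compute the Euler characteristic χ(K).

χ(K)=-11

n_0=10 n_1=40 n_2=19
χ=+10−40+19=-11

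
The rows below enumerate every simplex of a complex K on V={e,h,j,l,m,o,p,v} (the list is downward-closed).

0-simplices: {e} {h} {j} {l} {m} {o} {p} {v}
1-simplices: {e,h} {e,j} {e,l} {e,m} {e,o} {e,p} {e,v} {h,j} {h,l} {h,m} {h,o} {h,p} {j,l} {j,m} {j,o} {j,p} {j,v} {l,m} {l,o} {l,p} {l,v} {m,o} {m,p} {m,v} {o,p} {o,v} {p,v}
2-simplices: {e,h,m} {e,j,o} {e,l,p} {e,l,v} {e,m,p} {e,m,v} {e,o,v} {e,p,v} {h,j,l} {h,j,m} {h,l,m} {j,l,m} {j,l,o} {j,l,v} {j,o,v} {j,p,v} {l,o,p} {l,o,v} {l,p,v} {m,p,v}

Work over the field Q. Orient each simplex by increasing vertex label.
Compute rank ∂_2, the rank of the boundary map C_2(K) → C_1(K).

n_0=8 n_1=27 n_2=20  [Q]
∂1: piv[eh,ej,el,em,eo,ep,ev] rk=7  ker:hj,hl,hm,ho,hp,jl,jm,jo,jp,jv,lm,lo,lp,lv,mo,mp,mv,op,ov,pv
∂2: piv[ehm,ejo,elp,elv,emp,emv,eov,epv,hjl,hjm,hlm,jlo,jlv,jov,jpv,lop] rk=16  ker:jlm,lov,lpv,mpv
rk∂_2=16

rank∂_2=16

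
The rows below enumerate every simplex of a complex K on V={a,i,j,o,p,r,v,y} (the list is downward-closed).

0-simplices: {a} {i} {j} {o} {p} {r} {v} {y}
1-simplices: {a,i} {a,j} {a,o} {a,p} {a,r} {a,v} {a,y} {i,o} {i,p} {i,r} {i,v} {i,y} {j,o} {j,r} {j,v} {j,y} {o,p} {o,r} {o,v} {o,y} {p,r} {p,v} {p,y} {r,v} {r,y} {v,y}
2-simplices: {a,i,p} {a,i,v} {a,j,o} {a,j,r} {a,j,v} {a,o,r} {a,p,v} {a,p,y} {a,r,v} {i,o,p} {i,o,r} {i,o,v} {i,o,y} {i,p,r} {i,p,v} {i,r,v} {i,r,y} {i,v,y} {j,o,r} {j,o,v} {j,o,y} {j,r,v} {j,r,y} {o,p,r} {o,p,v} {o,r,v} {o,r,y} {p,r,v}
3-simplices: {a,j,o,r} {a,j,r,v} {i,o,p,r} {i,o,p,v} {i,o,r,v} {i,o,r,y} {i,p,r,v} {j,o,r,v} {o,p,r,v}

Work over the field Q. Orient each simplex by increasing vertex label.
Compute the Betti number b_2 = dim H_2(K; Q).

b_2=2

n_0=8 n_1=26 n_2=28 n_3=9  [Q]
∂1: piv[ai,aj,ao,ap,ar,av,ay] rk=7  ker:io,ip,ir,iv,iy,jo,jr,jv,jy,op,or,ov,oy,pr,pv,py,rv,ry,vy
∂2: piv[aip,aiv,ajo,ajr,ajv,aor,apv,apy,arv,iop,ior,iov,ioy,ipr,irv,iry,ivy,joy] rk=18  ker:ipv,jor,jov,jrv,jry,opr,opv,orv,ory,prv
∂3: piv[ajor,ajrv,iopr,iopv,iorv,iory,iprv,jorv] rk=8  ker:oprv
b_2=(28−18)−8=2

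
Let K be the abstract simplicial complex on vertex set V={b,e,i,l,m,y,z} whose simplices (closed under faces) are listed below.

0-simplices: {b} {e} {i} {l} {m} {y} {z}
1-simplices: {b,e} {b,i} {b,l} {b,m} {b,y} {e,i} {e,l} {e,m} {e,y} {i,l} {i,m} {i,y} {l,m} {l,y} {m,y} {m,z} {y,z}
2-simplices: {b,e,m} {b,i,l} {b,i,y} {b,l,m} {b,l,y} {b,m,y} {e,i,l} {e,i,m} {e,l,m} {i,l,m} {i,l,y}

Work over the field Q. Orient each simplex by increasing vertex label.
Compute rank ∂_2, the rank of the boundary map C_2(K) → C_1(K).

n_0=7 n_1=17 n_2=11  [Q]
∂1: piv[be,bi,bl,bm,by,mz] rk=6  ker:ei,el,em,ey,il,im,iy,lm,ly,my,yz
∂2: piv[bem,bil,biy,blm,bly,bmy,eil,eim,elm] rk=9  ker:ilm,ily
rk∂_2=9

rank∂_2=9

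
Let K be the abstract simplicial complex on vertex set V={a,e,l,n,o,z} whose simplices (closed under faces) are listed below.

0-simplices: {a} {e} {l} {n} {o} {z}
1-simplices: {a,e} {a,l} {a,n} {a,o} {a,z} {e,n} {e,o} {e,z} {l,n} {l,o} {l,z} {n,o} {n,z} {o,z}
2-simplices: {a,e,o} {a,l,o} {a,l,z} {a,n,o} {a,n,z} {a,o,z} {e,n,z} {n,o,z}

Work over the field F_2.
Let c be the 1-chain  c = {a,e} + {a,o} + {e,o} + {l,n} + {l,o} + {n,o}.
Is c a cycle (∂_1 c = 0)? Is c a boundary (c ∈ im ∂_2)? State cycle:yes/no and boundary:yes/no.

cycle:yes boundary:no

n_0=6 n_1=14 n_2=8  [Z2]
∂1: piv[ae,al,an,ao,az] rk=5  ker:en,eo,ez,ln,lo,lz,no,nz,oz
∂2: piv[aeo,alo,alz,ano,anz,aoz,enz] rk=7  ker:noz
∂1c = 0
c vs im∂2: residual ≠ 0 ⇒ not boundary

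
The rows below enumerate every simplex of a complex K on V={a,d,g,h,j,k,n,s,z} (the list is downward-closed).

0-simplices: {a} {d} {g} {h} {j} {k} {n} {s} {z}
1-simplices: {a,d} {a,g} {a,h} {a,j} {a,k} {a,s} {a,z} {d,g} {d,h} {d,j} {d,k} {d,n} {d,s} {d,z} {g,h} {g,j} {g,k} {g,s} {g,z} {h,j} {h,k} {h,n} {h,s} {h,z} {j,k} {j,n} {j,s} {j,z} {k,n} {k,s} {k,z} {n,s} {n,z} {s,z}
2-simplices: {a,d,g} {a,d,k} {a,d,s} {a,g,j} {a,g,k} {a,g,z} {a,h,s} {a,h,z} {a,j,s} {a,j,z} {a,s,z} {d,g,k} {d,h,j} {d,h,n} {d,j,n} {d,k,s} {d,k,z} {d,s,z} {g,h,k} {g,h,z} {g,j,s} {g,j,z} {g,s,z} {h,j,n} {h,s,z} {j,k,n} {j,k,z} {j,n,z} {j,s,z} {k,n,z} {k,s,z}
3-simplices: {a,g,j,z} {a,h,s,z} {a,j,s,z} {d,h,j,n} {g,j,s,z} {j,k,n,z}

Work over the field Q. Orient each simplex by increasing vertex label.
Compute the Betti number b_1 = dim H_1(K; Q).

b_1=3

n_0=9 n_1=34 n_2=31 n_3=6  [Q]
∂1: piv[ad,ag,ah,aj,ak,as,az,dn] rk=8  ker:dg,dh,dj,dk,ds,dz,gh,gj,gk,gs,gz,hj,hk,hn,hs,hz,jk,jn,js,jz,kn,ks,kz,ns,nz,sz
∂2: piv[adg,adk,ads,agj,agk,agz,ahs,ahz,ajs,ajz,asz,dhj,dhn,djn,dks,dkz,dsz,ghk,ghz,gjs,jkn,jkz,jnz] rk=23  ker:dgk,gjz,gsz,hjn,hsz,jsz,knz,ksz
∂3: piv[agjz,ahsz,ajsz,dhjn,gjsz,jknz] rk=6
b_1=(34−8)−23=3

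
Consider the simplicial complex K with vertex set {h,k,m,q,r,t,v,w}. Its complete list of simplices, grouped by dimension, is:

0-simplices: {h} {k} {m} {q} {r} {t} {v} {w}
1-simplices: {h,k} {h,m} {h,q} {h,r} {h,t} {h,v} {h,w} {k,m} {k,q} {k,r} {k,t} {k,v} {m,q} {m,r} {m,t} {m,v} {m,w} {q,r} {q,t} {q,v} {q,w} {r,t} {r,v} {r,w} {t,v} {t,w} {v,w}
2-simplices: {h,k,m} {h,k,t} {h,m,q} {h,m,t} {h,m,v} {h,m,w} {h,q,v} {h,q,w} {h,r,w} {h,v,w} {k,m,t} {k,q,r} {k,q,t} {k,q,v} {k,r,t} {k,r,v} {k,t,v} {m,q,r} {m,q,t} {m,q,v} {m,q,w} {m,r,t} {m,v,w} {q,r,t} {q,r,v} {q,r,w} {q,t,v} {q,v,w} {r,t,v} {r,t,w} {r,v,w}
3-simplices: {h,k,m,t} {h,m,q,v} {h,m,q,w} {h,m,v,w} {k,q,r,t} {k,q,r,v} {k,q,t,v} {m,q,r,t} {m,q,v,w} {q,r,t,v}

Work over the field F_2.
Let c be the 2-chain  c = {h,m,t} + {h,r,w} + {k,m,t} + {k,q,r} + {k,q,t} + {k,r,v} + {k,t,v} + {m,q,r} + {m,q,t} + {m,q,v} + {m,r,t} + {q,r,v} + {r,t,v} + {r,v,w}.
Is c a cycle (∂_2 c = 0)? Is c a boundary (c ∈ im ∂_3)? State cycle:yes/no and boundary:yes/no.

cycle:no boundary:no

n_0=8 n_1=27 n_2=31 n_3=10  [Z2]
∂1: piv[hk,hm,hq,hr,ht,hv,hw] rk=7  ker:km,kq,kr,kt,kv,mq,mr,mt,mv,mw,qr,qt,qv,qw,rt,rv,rw,tv,tw,vw
∂2: piv[hkm,hkt,hmq,hmt,hmv,hmw,hqv,hqw,hrw,hvw,kqr,kqt,kqv,krt,krv,ktv,mqr,mqt,qrw,rtw] rk=20  ker:kmt,mqv,mqw,mrt,mvw,qrt,qrv,qtv,qvw,rtv,rvw
∂3: piv[hkmt,hmqv,hmqw,hmvw,kqrt,kqrv,kqtv,mqrt,mqvw,qrtv] rk=10
∂2c = {h,m} + {h,r} + {h,t} + {h,w} + {k,m} + {k,t} + {m,q} + {m,v} + {q,r} + {v,w}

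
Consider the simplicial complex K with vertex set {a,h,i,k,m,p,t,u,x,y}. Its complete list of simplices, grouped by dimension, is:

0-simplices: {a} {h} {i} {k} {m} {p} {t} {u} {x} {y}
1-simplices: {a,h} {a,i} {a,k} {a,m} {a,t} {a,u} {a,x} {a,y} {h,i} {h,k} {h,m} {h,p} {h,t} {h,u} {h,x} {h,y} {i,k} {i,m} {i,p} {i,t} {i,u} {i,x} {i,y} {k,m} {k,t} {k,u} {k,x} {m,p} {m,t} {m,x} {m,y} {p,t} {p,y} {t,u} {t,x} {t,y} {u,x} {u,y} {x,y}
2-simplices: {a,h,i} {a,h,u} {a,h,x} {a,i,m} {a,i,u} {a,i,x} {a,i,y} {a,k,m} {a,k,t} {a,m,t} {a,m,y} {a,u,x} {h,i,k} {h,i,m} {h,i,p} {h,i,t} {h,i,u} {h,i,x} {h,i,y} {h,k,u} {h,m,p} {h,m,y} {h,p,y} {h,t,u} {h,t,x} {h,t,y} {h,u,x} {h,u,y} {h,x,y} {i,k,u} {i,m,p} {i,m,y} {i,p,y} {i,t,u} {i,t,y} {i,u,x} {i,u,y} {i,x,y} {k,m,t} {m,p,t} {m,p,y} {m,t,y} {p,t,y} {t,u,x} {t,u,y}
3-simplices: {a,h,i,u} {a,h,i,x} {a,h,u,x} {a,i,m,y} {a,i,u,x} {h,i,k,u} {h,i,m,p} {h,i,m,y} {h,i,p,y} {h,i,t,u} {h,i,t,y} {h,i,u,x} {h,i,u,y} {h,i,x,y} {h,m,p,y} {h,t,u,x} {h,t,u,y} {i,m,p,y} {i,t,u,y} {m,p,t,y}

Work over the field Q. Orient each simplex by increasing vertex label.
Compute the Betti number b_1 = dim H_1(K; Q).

n_0=10 n_1=39 n_2=45 n_3=20  [Q]
∂1: piv[ah,ai,ak,am,at,au,ax,ay,hp] rk=9  ker:hi,hk,hm,ht,hu,hx,hy,ik,im,ip,it,iu,ix,iy,km,kt,ku,kx,mp,mt,mx,my,pt,py,tu,tx,ty,ux,uy,xy
∂2: piv[ahi,ahu,ahx,aim,aiu,aix,aiy,akm,akt,amt,amy,aux,hik,him,hip,hit,hiy,hku,hmp,hpy,htu,htx,hty,huy,hxy,mpt,mty] rk=27  ker:hiu,hix,hmy,hux,iku,imp,imy,ipy,itu,ity,iux,iuy,ixy,kmt,mpy,pty,tux,tuy
∂3: piv[ahiu,ahix,ahux,aimy,aiux,hiku,himp,himy,hipy,hitu,hity,hiuy,hixy,hmpy,htux,htuy,mpty] rk=17  ker:hiux,impy,ituy
b_1=(39−9)−27=3

b_1=3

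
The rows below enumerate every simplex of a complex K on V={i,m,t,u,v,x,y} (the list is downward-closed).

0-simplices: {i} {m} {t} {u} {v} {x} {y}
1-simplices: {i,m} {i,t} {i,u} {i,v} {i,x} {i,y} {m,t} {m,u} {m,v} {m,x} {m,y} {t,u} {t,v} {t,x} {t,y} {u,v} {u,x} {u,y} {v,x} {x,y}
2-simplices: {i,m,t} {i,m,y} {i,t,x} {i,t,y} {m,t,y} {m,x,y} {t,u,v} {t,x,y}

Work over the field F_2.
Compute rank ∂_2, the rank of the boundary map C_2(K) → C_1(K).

n_0=7 n_1=20 n_2=8  [Z2]
∂1: piv[im,it,iu,iv,ix,iy] rk=6  ker:mt,mu,mv,mx,my,tu,tv,tx,ty,uv,ux,uy,vx,xy
∂2: piv[imt,imy,itx,ity,mxy,tuv,txy] rk=7  ker:mty
rk∂_2=7

rank∂_2=7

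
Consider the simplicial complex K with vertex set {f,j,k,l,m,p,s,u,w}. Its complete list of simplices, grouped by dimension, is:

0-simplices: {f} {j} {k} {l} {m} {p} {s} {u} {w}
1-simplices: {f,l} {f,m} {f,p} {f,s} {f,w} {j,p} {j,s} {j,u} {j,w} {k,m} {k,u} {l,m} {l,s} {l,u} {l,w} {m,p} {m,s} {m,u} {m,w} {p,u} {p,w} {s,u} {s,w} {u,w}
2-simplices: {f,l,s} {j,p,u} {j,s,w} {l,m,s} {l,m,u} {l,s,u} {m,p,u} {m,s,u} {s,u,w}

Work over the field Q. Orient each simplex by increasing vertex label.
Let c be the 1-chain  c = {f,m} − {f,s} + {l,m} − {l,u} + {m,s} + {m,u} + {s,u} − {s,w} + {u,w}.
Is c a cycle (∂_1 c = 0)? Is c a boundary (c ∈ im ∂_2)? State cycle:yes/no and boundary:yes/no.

n_0=9 n_1=24 n_2=9  [Q]
∂1: piv[fl,fm,fp,fs,fw,jp,ju,km] rk=8  ker:js,jw,ku,lm,ls,lu,lw,mp,ms,mu,mw,pu,pw,su,sw,uw
∂2: piv[fls,jpu,jsw,lms,lmu,lsu,mpu,suw] rk=8  ker:msu
∂1c = 0
c vs im∂2: residual ≠ 0 ⇒ not boundary

cycle:yes boundary:no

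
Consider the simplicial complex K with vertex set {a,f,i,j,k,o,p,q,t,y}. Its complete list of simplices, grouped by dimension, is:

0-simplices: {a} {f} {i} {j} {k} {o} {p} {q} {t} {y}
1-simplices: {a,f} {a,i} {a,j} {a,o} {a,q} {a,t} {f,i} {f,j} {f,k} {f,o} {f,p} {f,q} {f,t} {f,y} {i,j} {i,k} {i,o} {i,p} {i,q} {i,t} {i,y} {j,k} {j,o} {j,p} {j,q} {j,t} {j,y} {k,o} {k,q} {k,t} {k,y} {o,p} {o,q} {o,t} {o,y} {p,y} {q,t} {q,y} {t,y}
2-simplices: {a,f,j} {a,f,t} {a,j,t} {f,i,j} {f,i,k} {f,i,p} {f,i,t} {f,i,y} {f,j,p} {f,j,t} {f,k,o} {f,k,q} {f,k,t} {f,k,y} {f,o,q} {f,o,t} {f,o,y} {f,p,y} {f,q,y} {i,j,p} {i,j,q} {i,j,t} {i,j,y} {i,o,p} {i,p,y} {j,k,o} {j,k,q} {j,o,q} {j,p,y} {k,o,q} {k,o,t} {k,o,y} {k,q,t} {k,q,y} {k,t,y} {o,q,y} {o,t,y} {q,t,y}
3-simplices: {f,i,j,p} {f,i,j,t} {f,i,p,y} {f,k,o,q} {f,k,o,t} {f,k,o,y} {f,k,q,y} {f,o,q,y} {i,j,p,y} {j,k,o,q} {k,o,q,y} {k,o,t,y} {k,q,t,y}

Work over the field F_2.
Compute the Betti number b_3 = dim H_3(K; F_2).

n_0=10 n_1=39 n_2=38 n_3=13  [Z2]
∂1: piv[af,ai,aj,ao,aq,at,fk,fp,fy] rk=9  ker:fi,fj,fo,fq,ft,ij,ik,io,ip,iq,it,iy,jk,jo,jp,jq,jt,jy,ko,kq,kt,ky,op,oq,ot,oy,py,qt,qy,ty
∂2: piv[afj,aft,ajt,fij,fik,fip,fit,fiy,fjp,fko,fkq,fkt,fky,foq,fot,foy,fpy,fqy,ijq,ijy,iop,jko,jkq,kqt,kty] rk=25  ker:fjt,ijp,ijt,ipy,joq,jpy,koq,kot,koy,kqy,oqy,oty,qty
∂3: piv[fijp,fijt,fipy,fkoq,fkot,fkoy,fkqy,foqy,ijpy,jkoq,koty,kqty] rk=12  ker:koqy
b_3=(13−12)−0=1

b_3=1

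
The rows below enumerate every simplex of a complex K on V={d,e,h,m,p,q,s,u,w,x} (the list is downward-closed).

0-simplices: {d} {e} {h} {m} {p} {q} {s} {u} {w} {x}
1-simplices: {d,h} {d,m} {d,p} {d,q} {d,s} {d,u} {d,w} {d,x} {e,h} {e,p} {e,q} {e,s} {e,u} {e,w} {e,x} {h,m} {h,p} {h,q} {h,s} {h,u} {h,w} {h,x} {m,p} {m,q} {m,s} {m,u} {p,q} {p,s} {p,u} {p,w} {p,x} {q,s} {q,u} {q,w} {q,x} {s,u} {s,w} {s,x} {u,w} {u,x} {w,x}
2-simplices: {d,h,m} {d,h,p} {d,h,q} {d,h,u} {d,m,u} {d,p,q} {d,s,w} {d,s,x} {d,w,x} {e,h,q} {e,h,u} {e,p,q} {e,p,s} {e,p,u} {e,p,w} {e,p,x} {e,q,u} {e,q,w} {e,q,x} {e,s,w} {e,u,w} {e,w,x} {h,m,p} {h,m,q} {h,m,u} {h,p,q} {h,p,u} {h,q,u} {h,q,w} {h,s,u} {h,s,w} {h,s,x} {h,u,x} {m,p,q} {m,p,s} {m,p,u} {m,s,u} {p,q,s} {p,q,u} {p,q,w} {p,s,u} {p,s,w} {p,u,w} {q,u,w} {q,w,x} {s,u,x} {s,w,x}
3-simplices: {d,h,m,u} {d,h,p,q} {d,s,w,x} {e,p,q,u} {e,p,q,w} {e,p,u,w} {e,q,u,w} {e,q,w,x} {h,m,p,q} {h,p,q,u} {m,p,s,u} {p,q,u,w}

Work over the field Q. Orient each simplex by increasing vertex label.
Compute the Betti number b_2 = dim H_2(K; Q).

n_0=10 n_1=41 n_2=47 n_3=12  [Q]
∂1: piv[dh,dm,dp,dq,ds,du,dw,dx,eh] rk=9  ker:ep,eq,es,eu,ew,ex,hm,hp,hq,hs,hu,hw,hx,mp,mq,ms,mu,pq,ps,pu,pw,px,qs,qu,qw,qx,su,sw,sx,uw,ux,wx
∂2: piv[dhm,dhp,dhq,dhu,dmu,dpq,dsw,dsx,dwx,ehq,ehu,epq,eps,epu,epw,epx,equ,eqw,eqx,esw,euw,ewx,hmp,hmq,hqw,hsu,hsw,hsx,hux,mps,pqs] rk=31  ker:hmu,hpq,hpu,hqu,mpq,mpu,msu,pqu,pqw,psu,psw,puw,quw,qwx,sux,swx
∂3: piv[dhmu,dhpq,dswx,epqu,epqw,epuw,equw,eqwx,hmpq,hpqu,mpsu] rk=11  ker:pquw
b_2=(47−31)−11=5

b_2=5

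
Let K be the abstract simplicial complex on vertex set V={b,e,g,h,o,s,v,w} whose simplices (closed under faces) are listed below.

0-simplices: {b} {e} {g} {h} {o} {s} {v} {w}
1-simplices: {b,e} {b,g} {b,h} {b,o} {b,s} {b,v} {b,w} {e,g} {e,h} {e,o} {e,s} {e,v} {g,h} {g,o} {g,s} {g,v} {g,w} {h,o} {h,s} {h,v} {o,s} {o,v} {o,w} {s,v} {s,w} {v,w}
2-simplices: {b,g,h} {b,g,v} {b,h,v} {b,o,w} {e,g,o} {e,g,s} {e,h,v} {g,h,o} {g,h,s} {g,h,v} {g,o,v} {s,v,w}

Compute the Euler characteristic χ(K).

χ(K)=-6

n_0=8 n_1=26 n_2=12
χ=+8−26+12=-6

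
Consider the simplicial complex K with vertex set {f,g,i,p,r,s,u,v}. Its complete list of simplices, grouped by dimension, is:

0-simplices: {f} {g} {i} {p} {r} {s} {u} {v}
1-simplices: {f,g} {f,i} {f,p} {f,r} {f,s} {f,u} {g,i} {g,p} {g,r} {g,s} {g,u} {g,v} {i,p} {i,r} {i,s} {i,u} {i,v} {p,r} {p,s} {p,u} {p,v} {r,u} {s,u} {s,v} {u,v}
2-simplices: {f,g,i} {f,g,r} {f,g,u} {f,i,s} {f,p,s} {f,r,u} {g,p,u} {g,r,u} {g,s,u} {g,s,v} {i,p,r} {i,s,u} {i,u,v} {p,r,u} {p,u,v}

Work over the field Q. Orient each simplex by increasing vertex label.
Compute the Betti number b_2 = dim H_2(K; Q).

b_2=1

n_0=8 n_1=25 n_2=15  [Q]
∂1: piv[fg,fi,fp,fr,fs,fu,gv] rk=7  ker:gi,gp,gr,gs,gu,ip,ir,is,iu,iv,pr,ps,pu,pv,ru,su,sv,uv
∂2: piv[fgi,fgr,fgu,fis,fps,fru,gpu,gsu,gsv,ipr,isu,iuv,pru,puv] rk=14  ker:gru
b_2=(15−14)−0=1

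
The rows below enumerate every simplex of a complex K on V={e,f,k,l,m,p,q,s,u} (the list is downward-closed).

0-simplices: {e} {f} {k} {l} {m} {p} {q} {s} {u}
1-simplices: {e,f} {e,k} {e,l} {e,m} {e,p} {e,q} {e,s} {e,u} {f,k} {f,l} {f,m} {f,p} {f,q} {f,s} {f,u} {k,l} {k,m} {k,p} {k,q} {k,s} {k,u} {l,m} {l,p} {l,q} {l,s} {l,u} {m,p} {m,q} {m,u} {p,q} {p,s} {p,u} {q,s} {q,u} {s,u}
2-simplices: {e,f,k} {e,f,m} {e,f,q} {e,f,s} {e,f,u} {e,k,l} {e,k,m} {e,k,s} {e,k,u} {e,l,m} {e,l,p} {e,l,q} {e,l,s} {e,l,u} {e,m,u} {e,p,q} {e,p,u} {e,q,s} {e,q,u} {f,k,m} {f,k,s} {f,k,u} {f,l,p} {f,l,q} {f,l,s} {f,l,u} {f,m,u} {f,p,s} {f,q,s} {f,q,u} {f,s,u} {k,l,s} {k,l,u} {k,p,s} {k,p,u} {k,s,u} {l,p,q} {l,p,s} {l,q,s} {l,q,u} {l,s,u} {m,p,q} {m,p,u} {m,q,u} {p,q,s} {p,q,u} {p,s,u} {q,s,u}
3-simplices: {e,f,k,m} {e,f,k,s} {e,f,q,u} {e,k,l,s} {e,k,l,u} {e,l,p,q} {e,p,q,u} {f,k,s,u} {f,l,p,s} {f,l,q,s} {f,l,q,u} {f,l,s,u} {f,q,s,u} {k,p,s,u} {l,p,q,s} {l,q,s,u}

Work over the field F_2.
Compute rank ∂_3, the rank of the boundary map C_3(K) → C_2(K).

rank∂_3=15

n_0=9 n_1=35 n_2=48 n_3=16  [Z2]
∂1: piv[ef,ek,el,em,ep,eq,es,eu] rk=8  ker:fk,fl,fm,fp,fq,fs,fu,kl,km,kp,kq,ks,ku,lm,lp,lq,ls,lu,mp,mq,mu,pq,ps,pu,qs,qu,su
∂2: piv[efk,efm,efq,efs,efu,ekl,ekm,eks,eku,elm,elp,elq,els,elu,emu,epq,epu,eqs,equ,flp,flq,fps,fsu,kps,mpq,mpu] rk=26  ker:fkm,fks,fku,fls,flu,fmu,fqs,fqu,kls,klu,kpu,ksu,lpq,lps,lqs,lqu,lsu,mqu,pqs,pqu,psu,qsu
∂3: piv[efkm,efks,efqu,ekls,eklu,elpq,epqu,fksu,flps,flqs,flqu,flsu,fqsu,kpsu,lpqs] rk=15  ker:lqsu
rk∂_3=15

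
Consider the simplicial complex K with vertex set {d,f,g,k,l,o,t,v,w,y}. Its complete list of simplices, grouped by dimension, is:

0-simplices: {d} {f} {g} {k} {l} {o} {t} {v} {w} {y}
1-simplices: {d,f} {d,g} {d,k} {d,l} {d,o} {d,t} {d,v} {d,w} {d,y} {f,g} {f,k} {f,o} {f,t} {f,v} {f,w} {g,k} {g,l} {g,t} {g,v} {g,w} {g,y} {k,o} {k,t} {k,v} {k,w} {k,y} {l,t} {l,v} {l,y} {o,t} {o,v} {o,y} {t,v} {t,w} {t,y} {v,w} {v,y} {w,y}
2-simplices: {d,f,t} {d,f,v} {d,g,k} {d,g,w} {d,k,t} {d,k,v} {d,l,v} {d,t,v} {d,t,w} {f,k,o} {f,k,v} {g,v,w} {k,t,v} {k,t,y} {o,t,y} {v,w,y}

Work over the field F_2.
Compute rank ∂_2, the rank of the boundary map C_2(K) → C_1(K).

rank∂_2=15

n_0=10 n_1=38 n_2=16  [Z2]
∂1: piv[df,dg,dk,dl,do,dt,dv,dw,dy] rk=9  ker:fg,fk,fo,ft,fv,fw,gk,gl,gt,gv,gw,gy,ko,kt,kv,kw,ky,lt,lv,ly,ot,ov,oy,tv,tw,ty,vw,vy,wy
∂2: piv[dft,dfv,dgk,dgw,dkt,dkv,dlv,dtv,dtw,fko,fkv,gvw,kty,oty,vwy] rk=15  ker:ktv
rk∂_2=15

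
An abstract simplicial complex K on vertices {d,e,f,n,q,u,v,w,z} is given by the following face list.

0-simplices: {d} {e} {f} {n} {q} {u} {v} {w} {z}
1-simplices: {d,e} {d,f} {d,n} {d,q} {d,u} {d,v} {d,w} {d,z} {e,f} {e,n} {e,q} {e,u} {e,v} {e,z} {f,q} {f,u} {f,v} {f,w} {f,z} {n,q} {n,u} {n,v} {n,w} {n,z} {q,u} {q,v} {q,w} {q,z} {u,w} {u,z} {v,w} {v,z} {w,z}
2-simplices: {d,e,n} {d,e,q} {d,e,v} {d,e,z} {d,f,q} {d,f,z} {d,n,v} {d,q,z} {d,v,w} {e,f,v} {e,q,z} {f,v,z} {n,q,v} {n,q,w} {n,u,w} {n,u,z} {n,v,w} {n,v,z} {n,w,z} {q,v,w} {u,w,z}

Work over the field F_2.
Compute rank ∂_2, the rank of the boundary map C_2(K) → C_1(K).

rank∂_2=18

n_0=9 n_1=33 n_2=21  [Z2]
∂1: piv[de,df,dn,dq,du,dv,dw,dz] rk=8  ker:ef,en,eq,eu,ev,ez,fq,fu,fv,fw,fz,nq,nu,nv,nw,nz,qu,qv,qw,qz,uw,uz,vw,vz,wz
∂2: piv[den,deq,dev,dez,dfq,dfz,dnv,dqz,dvw,efv,fvz,nqv,nqw,nuw,nuz,nvw,nvz,nwz] rk=18  ker:eqz,qvw,uwz
rk∂_2=18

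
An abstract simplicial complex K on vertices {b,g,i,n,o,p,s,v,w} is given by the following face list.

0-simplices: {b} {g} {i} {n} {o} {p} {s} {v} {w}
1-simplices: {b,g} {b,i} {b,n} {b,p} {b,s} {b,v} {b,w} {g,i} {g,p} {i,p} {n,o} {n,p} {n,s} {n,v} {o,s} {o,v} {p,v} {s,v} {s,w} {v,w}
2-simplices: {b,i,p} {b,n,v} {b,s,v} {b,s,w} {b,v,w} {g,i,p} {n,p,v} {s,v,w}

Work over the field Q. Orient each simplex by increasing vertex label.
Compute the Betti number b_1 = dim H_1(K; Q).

b_1=5

n_0=9 n_1=20 n_2=8  [Q]
∂1: piv[bg,bi,bn,bp,bs,bv,bw,no] rk=8  ker:gi,gp,ip,np,ns,nv,os,ov,pv,sv,sw,vw
∂2: piv[bip,bnv,bsv,bsw,bvw,gip,npv] rk=7  ker:svw
b_1=(20−8)−7=5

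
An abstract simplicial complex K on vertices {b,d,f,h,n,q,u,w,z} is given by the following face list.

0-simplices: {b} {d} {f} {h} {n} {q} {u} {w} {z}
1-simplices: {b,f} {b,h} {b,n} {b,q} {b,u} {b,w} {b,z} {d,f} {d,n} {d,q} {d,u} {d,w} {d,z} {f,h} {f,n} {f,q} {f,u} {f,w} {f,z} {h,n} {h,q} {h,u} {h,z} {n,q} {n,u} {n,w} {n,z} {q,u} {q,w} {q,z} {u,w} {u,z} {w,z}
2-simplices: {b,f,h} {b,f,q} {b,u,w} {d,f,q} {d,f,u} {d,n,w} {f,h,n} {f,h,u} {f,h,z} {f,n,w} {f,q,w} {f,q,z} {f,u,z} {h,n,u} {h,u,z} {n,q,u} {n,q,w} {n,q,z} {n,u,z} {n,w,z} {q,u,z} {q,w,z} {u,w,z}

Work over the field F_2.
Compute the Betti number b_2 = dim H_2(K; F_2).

b_2=4

n_0=9 n_1=33 n_2=23  [Z2]
∂1: piv[bf,bh,bn,bq,bu,bw,bz,df] rk=8  ker:dn,dq,du,dw,dz,fh,fn,fq,fu,fw,fz,hn,hq,hu,hz,nq,nu,nw,nz,qu,qw,qz,uw,uz,wz
∂2: piv[bfh,bfq,buw,dfq,dfu,dnw,fhn,fhu,fhz,fnw,fqw,fqz,fuz,hnu,nqu,nqw,nqz,nwz,uwz] rk=19  ker:huz,nuz,quz,qwz
b_2=(23−19)−0=4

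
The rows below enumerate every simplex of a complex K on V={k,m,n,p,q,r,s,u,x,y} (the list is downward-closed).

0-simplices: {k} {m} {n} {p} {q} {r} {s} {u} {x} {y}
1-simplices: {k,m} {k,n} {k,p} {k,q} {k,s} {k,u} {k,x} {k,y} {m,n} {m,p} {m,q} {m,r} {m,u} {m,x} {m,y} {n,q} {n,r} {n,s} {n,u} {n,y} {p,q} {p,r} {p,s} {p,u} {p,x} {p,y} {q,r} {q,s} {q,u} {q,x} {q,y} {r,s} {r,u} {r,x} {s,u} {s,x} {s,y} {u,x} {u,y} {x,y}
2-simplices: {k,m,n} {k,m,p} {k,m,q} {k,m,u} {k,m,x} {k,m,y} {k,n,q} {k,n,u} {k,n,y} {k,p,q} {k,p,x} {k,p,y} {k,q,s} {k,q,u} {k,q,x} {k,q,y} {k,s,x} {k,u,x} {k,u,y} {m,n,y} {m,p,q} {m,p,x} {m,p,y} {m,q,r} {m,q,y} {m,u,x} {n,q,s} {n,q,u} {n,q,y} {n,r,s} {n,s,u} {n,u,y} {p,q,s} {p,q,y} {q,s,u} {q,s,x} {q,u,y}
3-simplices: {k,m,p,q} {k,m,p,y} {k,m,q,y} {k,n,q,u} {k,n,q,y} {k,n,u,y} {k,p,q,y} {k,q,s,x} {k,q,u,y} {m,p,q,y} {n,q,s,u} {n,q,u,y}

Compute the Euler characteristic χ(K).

χ(K)=-5

n_0=10 n_1=40 n_2=37 n_3=12
χ=+10−40+37−12=-5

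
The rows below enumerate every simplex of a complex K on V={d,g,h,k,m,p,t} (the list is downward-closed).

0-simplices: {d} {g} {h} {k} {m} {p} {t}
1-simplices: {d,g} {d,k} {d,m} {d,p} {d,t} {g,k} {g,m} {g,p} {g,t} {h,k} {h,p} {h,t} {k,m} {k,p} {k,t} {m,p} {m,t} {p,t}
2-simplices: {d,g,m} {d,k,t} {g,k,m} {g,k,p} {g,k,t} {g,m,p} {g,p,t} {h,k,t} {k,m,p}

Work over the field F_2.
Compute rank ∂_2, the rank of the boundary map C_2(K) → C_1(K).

n_0=7 n_1=18 n_2=9  [Z2]
∂1: piv[dg,dk,dm,dp,dt,hk] rk=6  ker:gk,gm,gp,gt,hp,ht,km,kp,kt,mp,mt,pt
∂2: piv[dgm,dkt,gkm,gkp,gkt,gmp,gpt,hkt] rk=8  ker:kmp
rk∂_2=8

rank∂_2=8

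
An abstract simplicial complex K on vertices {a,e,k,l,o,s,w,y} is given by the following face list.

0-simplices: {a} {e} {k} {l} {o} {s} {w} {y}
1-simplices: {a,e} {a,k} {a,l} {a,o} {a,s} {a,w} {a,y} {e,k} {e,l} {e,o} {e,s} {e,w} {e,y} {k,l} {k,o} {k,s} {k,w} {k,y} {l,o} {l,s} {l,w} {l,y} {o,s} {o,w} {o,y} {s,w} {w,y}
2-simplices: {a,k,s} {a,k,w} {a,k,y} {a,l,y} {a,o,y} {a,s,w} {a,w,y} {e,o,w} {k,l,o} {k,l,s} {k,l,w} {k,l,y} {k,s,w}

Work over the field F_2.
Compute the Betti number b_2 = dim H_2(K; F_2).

b_2=1

n_0=8 n_1=27 n_2=13  [Z2]
∂1: piv[ae,ak,al,ao,as,aw,ay] rk=7  ker:ek,el,eo,es,ew,ey,kl,ko,ks,kw,ky,lo,ls,lw,ly,os,ow,oy,sw,wy
∂2: piv[aks,akw,aky,aly,aoy,asw,awy,eow,klo,kls,klw,kly] rk=12  ker:ksw
b_2=(13−12)−0=1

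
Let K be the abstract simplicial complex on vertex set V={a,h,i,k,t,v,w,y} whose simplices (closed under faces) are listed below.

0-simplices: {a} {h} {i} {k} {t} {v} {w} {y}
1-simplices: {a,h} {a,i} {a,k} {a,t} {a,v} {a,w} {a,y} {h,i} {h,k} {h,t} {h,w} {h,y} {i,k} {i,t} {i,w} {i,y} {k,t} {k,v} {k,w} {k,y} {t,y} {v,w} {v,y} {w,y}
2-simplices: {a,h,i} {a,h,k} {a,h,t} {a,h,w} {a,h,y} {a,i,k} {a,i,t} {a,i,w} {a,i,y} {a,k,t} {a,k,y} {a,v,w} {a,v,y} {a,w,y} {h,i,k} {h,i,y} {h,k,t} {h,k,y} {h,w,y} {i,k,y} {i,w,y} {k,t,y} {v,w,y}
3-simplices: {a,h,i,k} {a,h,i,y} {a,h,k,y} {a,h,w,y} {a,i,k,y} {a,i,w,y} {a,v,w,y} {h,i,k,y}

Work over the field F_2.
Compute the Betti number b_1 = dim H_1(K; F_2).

n_0=8 n_1=24 n_2=23 n_3=8  [Z2]
∂1: piv[ah,ai,ak,at,av,aw,ay] rk=7  ker:hi,hk,ht,hw,hy,ik,it,iw,iy,kt,kv,kw,ky,ty,vw,vy,wy
∂2: piv[ahi,ahk,aht,ahw,ahy,aik,ait,aiw,aiy,akt,aky,avw,avy,awy,kty] rk=15  ker:hik,hiy,hkt,hky,hwy,iky,iwy,vwy
∂3: piv[ahik,ahiy,ahky,ahwy,aiky,aiwy,avwy] rk=7  ker:hiky
b_1=(24−7)−15=2

b_1=2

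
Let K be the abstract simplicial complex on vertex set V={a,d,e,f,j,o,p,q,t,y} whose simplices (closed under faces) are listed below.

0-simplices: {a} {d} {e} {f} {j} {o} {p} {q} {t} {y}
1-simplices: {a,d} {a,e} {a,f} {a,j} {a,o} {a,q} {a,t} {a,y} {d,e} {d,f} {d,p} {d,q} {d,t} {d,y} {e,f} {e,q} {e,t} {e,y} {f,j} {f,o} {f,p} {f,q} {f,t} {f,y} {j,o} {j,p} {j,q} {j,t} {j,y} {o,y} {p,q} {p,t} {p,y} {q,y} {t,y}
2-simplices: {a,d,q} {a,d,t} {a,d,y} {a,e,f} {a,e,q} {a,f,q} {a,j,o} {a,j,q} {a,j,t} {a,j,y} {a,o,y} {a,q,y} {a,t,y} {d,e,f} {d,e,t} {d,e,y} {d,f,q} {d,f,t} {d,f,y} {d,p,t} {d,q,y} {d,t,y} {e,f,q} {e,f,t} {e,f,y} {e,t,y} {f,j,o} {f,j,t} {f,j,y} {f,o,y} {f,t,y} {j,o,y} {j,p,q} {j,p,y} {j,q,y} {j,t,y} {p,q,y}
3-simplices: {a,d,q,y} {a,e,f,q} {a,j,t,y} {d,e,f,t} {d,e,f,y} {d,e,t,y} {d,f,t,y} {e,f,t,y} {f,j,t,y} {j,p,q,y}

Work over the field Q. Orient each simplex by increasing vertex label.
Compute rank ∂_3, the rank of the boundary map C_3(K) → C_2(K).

rank∂_3=9

n_0=10 n_1=35 n_2=37 n_3=10  [Q]
∂1: piv[ad,ae,af,aj,ao,aq,at,ay,dp] rk=9  ker:de,df,dq,dt,dy,ef,eq,et,ey,fj,fo,fp,fq,ft,fy,jo,jp,jq,jt,jy,oy,pq,pt,py,qy,ty
∂2: piv[adq,adt,ady,aef,aeq,afq,ajo,ajq,ajt,ajy,aoy,aqy,aty,def,det,dey,dfq,dft,dfy,dpt,fjo,fjt,jpq,jpy] rk=24  ker:dqy,dty,efq,eft,efy,ety,fjy,foy,fty,joy,jqy,jty,pqy
∂3: piv[adqy,aefq,ajty,deft,defy,dety,dfty,fjty,jpqy] rk=9  ker:efty
rk∂_3=9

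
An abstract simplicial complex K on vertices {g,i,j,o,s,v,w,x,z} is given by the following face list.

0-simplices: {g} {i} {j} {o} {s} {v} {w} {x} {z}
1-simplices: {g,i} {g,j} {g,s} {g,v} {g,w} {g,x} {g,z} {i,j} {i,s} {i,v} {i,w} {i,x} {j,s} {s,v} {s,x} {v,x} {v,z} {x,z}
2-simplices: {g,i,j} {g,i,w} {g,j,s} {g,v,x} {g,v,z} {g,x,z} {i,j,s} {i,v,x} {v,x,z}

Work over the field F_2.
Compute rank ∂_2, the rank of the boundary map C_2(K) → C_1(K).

n_0=9 n_1=18 n_2=9  [Z2]
∂1: piv[gi,gj,gs,gv,gw,gx,gz] rk=7  ker:ij,is,iv,iw,ix,js,sv,sx,vx,vz,xz
∂2: piv[gij,giw,gjs,gvx,gvz,gxz,ijs,ivx] rk=8  ker:vxz
rk∂_2=8

rank∂_2=8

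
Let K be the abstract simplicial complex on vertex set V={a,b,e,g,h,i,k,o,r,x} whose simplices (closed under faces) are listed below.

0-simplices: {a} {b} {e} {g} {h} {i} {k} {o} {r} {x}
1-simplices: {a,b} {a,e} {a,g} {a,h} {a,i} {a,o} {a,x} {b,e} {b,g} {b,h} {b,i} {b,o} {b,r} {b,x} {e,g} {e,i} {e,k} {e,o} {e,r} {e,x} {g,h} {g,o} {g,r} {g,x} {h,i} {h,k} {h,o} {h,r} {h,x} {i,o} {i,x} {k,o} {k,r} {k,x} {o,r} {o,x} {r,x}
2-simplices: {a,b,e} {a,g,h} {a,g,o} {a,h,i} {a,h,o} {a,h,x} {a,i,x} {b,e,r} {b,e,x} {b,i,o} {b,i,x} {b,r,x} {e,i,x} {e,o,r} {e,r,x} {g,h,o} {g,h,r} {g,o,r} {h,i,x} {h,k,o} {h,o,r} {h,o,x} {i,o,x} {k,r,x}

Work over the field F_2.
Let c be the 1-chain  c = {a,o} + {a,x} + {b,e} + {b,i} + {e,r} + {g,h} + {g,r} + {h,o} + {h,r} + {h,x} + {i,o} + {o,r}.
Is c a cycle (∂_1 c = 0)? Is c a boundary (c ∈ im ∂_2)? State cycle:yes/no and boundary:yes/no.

n_0=10 n_1=37 n_2=24  [Z2]
∂1: piv[ab,ae,ag,ah,ai,ao,ax,br,ek] rk=9  ker:be,bg,bh,bi,bo,bx,eg,ei,eo,er,ex,gh,go,gr,gx,hi,hk,ho,hr,hx,io,ix,ko,kr,kx,or,ox,rx
∂2: piv[abe,agh,ago,ahi,aho,ahx,aix,ber,bex,bio,bix,brx,eix,eor,ghr,gor,hko,hox,iox,krx] rk=20  ker:erx,gho,hix,hor
∂1c = 0
c vs im∂2: residual ≠ 0 ⇒ not boundary

cycle:yes boundary:no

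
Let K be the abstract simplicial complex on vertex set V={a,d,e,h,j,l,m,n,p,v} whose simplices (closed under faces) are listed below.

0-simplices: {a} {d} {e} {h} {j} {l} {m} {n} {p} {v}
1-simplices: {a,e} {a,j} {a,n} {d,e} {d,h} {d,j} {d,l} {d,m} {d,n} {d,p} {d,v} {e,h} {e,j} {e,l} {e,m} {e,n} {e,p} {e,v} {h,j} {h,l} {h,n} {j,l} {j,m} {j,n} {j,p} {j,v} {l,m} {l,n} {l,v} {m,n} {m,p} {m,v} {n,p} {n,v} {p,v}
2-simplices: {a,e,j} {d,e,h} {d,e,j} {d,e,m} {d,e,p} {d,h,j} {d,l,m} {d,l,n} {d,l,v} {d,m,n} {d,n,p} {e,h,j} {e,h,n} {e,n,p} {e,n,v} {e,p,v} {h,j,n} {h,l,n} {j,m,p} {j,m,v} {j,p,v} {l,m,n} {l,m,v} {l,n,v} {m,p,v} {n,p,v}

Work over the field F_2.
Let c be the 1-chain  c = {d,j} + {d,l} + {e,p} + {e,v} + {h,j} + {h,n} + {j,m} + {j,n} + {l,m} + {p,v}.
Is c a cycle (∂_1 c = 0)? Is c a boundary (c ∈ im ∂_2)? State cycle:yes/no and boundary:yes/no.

n_0=10 n_1=35 n_2=26  [Z2]
∂1: piv[ae,aj,an,de,dh,dl,dm,dp,dv] rk=9  ker:dj,dn,eh,ej,el,em,en,ep,ev,hj,hl,hn,jl,jm,jn,jp,jv,lm,ln,lv,mn,mp,mv,np,nv,pv
∂2: piv[aej,deh,dej,dem,dep,dhj,dlm,dln,dlv,dmn,dnp,ehn,enp,env,epv,hjn,hln,jmp,jmv,jpv,lmv,lnv] rk=22  ker:ehj,lmn,mpv,npv
∂1c = 0
c vs im∂2: residual ≠ 0 ⇒ not boundary

cycle:yes boundary:no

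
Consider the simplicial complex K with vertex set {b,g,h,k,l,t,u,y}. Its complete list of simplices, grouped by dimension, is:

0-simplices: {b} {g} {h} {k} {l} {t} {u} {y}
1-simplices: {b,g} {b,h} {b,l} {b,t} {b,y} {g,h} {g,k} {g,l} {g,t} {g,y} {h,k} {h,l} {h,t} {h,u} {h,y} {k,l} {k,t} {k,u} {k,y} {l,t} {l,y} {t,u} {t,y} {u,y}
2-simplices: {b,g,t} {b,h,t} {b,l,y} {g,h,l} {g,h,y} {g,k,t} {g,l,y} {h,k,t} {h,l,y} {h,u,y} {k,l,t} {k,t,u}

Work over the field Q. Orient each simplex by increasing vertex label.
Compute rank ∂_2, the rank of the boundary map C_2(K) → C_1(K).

rank∂_2=11

n_0=8 n_1=24 n_2=12  [Q]
∂1: piv[bg,bh,bl,bt,by,gk,hu] rk=7  ker:gh,gl,gt,gy,hk,hl,ht,hy,kl,kt,ku,ky,lt,ly,tu,ty,uy
∂2: piv[bgt,bht,bly,ghl,ghy,gkt,gly,hkt,huy,klt,ktu] rk=11  ker:hly
rk∂_2=11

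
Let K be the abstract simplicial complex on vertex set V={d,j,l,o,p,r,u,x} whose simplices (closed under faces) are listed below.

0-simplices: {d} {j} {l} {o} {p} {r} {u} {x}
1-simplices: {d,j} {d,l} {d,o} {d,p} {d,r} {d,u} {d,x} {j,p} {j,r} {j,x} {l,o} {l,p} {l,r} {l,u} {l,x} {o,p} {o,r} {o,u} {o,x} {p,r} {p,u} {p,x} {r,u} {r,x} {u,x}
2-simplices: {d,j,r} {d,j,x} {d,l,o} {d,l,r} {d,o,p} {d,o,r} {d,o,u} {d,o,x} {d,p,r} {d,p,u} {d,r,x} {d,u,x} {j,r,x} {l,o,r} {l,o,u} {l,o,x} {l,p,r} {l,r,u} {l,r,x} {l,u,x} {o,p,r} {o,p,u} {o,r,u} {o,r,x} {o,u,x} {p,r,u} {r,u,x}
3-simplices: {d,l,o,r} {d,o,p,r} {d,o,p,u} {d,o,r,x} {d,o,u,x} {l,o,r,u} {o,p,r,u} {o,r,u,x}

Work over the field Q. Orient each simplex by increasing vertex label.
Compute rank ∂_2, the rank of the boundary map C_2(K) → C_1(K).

rank∂_2=16

n_0=8 n_1=25 n_2=27 n_3=8  [Q]
∂1: piv[dj,dl,do,dp,dr,du,dx] rk=7  ker:jp,jr,jx,lo,lp,lr,lu,lx,op,or,ou,ox,pr,pu,px,ru,rx,ux
∂2: piv[djr,djx,dlo,dlr,dop,dor,dou,dox,dpr,dpu,drx,dux,lou,lox,lpr,lru] rk=16  ker:jrx,lor,lrx,lux,opr,opu,oru,orx,oux,pru,rux
∂3: piv[dlor,dopr,dopu,dorx,doux,loru,opru,orux] rk=8
rk∂_2=16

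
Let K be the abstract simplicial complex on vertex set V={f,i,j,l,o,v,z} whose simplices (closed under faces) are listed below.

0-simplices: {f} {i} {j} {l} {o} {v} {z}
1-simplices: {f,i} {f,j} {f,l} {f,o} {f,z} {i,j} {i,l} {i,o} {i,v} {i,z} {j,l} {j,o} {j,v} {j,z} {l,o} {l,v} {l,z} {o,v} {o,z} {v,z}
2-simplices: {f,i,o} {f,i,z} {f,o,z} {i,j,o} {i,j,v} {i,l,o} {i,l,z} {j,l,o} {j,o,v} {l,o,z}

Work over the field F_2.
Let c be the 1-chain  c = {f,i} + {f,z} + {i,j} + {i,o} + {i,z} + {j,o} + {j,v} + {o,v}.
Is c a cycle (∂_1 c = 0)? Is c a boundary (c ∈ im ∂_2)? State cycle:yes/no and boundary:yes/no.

n_0=7 n_1=20 n_2=10  [Z2]
∂1: piv[fi,fj,fl,fo,fz,iv] rk=6  ker:ij,il,io,iz,jl,jo,jv,jz,lo,lv,lz,ov,oz,vz
∂2: piv[fio,fiz,foz,ijo,ijv,ilo,ilz,jlo,jov] rk=9  ker:loz
∂1c = {j} + {o}

cycle:no boundary:no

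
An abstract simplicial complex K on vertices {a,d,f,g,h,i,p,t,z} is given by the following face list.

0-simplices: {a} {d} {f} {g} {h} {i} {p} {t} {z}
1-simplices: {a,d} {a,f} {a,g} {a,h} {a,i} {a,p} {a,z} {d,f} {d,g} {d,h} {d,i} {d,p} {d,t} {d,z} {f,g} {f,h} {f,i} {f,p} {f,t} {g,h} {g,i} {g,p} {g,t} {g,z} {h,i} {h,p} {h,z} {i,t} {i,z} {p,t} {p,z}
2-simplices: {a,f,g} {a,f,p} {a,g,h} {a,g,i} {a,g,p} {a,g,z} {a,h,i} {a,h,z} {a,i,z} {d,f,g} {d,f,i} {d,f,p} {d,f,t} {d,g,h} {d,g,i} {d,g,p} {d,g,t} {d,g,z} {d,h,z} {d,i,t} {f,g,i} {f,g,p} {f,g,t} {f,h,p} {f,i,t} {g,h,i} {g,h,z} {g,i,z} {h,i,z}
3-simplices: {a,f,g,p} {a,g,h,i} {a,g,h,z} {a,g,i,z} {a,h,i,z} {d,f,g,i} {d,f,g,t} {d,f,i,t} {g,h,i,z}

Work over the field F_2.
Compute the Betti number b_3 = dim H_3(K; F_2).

b_3=1

n_0=9 n_1=31 n_2=29 n_3=9  [Z2]
∂1: piv[ad,af,ag,ah,ai,ap,az,dt] rk=8  ker:df,dg,dh,di,dp,dz,fg,fh,fi,fp,ft,gh,gi,gp,gt,gz,hi,hp,hz,it,iz,pt,pz
∂2: piv[afg,afp,agh,agi,agp,agz,ahi,ahz,aiz,dfg,dfi,dfp,dft,dgh,dgi,dgt,dgz,dit,fhp] rk=19  ker:dgp,dhz,fgi,fgp,fgt,fit,ghi,ghz,giz,hiz
∂3: piv[afgp,aghi,aghz,agiz,ahiz,dfgi,dfgt,dfit] rk=8  ker:ghiz
b_3=(9−8)−0=1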